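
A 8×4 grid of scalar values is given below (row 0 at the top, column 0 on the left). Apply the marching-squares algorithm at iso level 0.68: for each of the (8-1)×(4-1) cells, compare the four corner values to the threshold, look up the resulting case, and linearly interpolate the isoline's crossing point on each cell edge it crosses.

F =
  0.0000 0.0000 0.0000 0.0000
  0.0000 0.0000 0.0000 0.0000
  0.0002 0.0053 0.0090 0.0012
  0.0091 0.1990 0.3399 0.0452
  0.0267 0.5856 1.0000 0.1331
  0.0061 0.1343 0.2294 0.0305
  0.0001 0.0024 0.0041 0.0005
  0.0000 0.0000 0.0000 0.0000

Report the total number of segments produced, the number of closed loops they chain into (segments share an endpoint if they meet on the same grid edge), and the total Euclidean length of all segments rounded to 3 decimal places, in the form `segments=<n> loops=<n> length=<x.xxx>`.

cell (3,1): code 0100 → (3.515,2.000)–(4.000,1.228)
cell (3,2): code 1000 → (4.000,2.369)–(3.515,2.000)
cell (4,1): code 0010 → (4.000,1.228)–(4.415,2.000)
cell (4,2): code 0001 → (4.415,2.000)–(4.000,2.369)
total: 4 segments, chained into 1 closed loop(s), length Σ = 2.953455

segments=4 loops=1 length=2.953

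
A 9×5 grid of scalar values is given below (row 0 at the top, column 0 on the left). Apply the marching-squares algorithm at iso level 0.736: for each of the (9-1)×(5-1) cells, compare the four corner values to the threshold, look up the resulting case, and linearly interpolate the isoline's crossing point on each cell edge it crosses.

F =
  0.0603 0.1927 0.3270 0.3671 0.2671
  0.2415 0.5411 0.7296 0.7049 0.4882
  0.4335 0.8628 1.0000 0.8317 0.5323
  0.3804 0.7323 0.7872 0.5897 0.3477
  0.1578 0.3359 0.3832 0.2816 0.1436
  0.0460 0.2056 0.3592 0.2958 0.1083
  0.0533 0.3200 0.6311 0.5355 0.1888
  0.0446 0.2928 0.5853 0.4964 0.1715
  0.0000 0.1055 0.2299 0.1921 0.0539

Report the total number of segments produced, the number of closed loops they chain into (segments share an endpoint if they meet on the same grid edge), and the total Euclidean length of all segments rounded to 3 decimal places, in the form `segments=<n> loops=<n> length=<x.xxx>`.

cell (1,0): code 0100 → (1.606,1.000)–(2.000,0.705)
cell (1,1): code 1100 → (1.024,2.000)–(1.606,1.000)
cell (1,2): code 1100 → (1.245,3.000)–(1.024,2.000)
cell (1,3): code 1000 → (2.000,3.320)–(1.245,3.000)
cell (2,0): code 0010 → (2.000,0.705)–(2.972,1.000)
cell (2,1): code 0111 → (2.972,1.000)–(3.000,1.067)
cell (2,2): code 1011 → (3.000,2.259)–(2.395,3.000)
cell (2,3): code 0001 → (2.395,3.000)–(2.000,3.320)
cell (3,1): code 0010 → (3.000,1.067)–(3.127,2.000)
cell (3,2): code 0001 → (3.127,2.000)–(3.000,2.259)
total: 10 segments, chained into 1 closed loop(s), length Σ = 7.276571

segments=10 loops=1 length=7.277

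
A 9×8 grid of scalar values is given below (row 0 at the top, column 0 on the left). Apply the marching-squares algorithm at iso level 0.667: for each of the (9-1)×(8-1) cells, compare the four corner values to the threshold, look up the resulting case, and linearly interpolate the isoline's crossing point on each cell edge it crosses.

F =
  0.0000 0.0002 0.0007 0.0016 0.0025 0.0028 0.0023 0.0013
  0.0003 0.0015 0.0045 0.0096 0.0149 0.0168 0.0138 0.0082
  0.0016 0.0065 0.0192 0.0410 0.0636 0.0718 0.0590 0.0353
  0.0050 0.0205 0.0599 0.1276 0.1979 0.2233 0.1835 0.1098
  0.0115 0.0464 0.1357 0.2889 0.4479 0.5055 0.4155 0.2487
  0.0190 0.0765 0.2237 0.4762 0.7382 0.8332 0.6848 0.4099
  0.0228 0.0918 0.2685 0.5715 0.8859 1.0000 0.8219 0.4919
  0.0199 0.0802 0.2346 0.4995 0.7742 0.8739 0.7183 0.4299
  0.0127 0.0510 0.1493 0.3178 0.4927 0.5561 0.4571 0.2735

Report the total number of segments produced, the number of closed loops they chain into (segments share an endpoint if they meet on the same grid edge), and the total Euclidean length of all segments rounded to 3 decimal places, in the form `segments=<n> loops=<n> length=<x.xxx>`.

cell (4,3): code 0100 → (4.755,4.000)–(5.000,3.728)
cell (4,4): code 1100 → (4.493,5.000)–(4.755,4.000)
cell (4,5): code 1100 → (4.934,6.000)–(4.493,5.000)
cell (4,6): code 1000 → (5.000,6.065)–(4.934,6.000)
cell (5,3): code 0110 → (5.000,3.728)–(6.000,3.304)
cell (5,6): code 1001 → (6.000,6.469)–(5.000,6.065)
cell (6,3): code 0110 → (6.000,3.304)–(7.000,3.610)
cell (6,6): code 1001 → (7.000,6.178)–(6.000,6.469)
cell (7,3): code 0010 → (7.000,3.610)–(7.381,4.000)
cell (7,4): code 0011 → (7.381,4.000)–(7.651,5.000)
cell (7,5): code 0011 → (7.651,5.000)–(7.196,6.000)
cell (7,6): code 0001 → (7.196,6.000)–(7.000,6.178)
total: 12 segments, chained into 1 closed loop(s), length Σ = 9.782412

segments=12 loops=1 length=9.782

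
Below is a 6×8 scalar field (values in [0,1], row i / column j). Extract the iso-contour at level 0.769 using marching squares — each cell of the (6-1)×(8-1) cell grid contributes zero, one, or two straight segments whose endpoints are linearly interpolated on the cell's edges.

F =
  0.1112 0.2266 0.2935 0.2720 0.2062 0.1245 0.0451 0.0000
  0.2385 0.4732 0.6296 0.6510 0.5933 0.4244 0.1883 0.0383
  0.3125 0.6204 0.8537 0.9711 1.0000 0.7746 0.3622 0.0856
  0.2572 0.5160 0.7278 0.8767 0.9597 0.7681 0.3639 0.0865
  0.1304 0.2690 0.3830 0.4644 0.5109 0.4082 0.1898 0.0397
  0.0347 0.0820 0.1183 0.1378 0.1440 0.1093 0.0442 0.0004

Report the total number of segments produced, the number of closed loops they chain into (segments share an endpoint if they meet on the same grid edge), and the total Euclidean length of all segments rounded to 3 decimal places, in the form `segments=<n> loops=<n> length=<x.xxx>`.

cell (1,1): code 0100 → (1.622,2.000)–(2.000,1.637)
cell (1,2): code 1100 → (1.369,3.000)–(1.622,2.000)
cell (1,3): code 1100 → (1.432,4.000)–(1.369,3.000)
cell (1,4): code 1100 → (1.984,5.000)–(1.432,4.000)
cell (1,5): code 1000 → (2.000,5.014)–(1.984,5.000)
cell (2,1): code 0010 → (2.000,1.637)–(2.673,2.000)
cell (2,2): code 0111 → (2.673,2.000)–(3.000,2.277)
cell (2,4): code 1011 → (3.000,4.995)–(2.862,5.000)
cell (2,5): code 0001 → (2.862,5.000)–(2.000,5.014)
cell (3,2): code 0010 → (3.000,2.277)–(3.261,3.000)
cell (3,3): code 0011 → (3.261,3.000)–(3.425,4.000)
cell (3,4): code 0001 → (3.425,4.000)–(3.000,4.995)
total: 12 segments, chained into 1 closed loop(s), length Σ = 8.778647

segments=12 loops=1 length=8.779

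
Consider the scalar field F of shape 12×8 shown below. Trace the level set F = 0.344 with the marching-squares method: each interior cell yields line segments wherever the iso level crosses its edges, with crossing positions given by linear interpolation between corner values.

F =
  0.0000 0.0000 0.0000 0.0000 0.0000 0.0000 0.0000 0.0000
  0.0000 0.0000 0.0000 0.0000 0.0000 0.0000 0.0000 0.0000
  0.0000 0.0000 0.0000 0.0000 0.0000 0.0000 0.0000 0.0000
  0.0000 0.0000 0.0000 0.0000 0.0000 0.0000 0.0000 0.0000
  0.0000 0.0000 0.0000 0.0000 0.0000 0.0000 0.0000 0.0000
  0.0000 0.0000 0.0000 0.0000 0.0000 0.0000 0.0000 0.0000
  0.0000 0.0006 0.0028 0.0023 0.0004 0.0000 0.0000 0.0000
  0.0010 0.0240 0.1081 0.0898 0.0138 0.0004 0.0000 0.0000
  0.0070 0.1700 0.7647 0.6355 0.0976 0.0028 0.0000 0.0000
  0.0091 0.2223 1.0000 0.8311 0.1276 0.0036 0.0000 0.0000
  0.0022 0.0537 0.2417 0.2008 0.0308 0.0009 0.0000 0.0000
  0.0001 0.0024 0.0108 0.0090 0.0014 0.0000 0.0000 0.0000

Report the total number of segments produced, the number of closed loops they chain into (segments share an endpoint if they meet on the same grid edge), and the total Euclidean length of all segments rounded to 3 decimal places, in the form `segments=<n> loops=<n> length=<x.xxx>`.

segments=8 loops=1 length=7.992

cell (7,1): code 0100 → (7.359,2.000)–(8.000,1.293)
cell (7,2): code 1100 → (7.466,3.000)–(7.359,2.000)
cell (7,3): code 1000 → (8.000,3.542)–(7.466,3.000)
cell (8,1): code 0110 → (8.000,1.293)–(9.000,1.156)
cell (8,3): code 1001 → (9.000,3.692)–(8.000,3.542)
cell (9,1): code 0010 → (9.000,1.156)–(9.865,2.000)
cell (9,2): code 0011 → (9.865,2.000)–(9.773,3.000)
cell (9,3): code 0001 → (9.773,3.000)–(9.000,3.692)
total: 8 segments, chained into 1 closed loop(s), length Σ = 7.991644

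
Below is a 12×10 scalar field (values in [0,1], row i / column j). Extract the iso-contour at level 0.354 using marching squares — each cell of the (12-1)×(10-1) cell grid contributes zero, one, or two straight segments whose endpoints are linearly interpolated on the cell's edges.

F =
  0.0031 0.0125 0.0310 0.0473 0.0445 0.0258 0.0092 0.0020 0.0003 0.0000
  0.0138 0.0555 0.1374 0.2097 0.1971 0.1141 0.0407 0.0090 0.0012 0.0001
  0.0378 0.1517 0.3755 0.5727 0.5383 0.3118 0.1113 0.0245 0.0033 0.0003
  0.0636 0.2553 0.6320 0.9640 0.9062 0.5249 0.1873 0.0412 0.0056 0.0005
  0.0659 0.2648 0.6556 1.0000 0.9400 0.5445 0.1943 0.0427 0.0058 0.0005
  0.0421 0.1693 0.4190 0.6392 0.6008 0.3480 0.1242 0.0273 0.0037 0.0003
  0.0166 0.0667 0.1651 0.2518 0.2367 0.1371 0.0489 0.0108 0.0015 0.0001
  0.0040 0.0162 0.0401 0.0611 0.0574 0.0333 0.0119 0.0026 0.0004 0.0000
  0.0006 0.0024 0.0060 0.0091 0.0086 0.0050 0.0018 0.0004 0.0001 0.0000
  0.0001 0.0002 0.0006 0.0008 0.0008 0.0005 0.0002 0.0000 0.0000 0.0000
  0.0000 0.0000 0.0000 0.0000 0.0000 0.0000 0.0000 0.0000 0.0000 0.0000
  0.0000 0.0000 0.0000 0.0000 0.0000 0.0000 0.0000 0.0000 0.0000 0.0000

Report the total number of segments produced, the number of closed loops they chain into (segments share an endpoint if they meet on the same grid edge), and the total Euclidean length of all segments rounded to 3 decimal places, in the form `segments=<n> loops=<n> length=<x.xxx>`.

segments=16 loops=1 length=13.582

cell (1,1): code 0100 → (1.910,2.000)–(2.000,1.904)
cell (1,2): code 1100 → (1.398,3.000)–(1.910,2.000)
cell (1,3): code 1100 → (1.460,4.000)–(1.398,3.000)
cell (1,4): code 1000 → (2.000,4.814)–(1.460,4.000)
cell (2,1): code 0110 → (2.000,1.904)–(3.000,1.262)
cell (2,4): code 1101 → (2.198,5.000)–(2.000,4.814)
cell (2,5): code 1000 → (3.000,5.506)–(2.198,5.000)
cell (3,1): code 0110 → (3.000,1.262)–(4.000,1.228)
cell (3,5): code 1001 → (4.000,5.544)–(3.000,5.506)
cell (4,1): code 0110 → (4.000,1.228)–(5.000,1.740)
cell (4,4): code 1011 → (5.000,4.976)–(4.969,5.000)
cell (4,5): code 0001 → (4.969,5.000)–(4.000,5.544)
cell (5,1): code 0010 → (5.000,1.740)–(5.256,2.000)
cell (5,2): code 0011 → (5.256,2.000)–(5.736,3.000)
cell (5,3): code 0011 → (5.736,3.000)–(5.678,4.000)
cell (5,4): code 0001 → (5.678,4.000)–(5.000,4.976)
total: 16 segments, chained into 1 closed loop(s), length Σ = 13.581981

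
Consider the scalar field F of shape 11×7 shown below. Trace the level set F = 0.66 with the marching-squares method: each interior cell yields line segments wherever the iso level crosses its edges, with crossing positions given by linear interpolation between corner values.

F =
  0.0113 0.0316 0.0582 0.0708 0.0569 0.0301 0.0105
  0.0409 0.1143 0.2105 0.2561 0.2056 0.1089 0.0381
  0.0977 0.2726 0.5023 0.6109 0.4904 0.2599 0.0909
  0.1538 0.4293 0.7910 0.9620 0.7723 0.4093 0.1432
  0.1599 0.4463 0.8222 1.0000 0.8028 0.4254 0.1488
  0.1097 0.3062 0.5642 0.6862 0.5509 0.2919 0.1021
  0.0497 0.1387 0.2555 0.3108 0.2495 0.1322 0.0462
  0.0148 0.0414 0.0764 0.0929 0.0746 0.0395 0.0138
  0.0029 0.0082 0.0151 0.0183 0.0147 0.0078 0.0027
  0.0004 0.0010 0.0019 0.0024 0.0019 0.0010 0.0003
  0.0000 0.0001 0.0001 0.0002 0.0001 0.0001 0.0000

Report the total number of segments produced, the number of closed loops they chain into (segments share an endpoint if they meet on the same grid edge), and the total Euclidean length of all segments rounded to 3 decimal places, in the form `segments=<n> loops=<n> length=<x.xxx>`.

cell (2,1): code 0100 → (2.546,2.000)–(3.000,1.638)
cell (2,2): code 1100 → (2.140,3.000)–(2.546,2.000)
cell (2,3): code 1100 → (2.602,4.000)–(2.140,3.000)
cell (2,4): code 1000 → (3.000,4.309)–(2.602,4.000)
cell (3,1): code 0110 → (3.000,1.638)–(4.000,1.569)
cell (3,4): code 1001 → (4.000,4.378)–(3.000,4.309)
cell (4,1): code 0010 → (4.000,1.569)–(4.629,2.000)
cell (4,2): code 0111 → (4.629,2.000)–(5.000,2.785)
cell (4,3): code 1011 → (5.000,3.194)–(4.567,4.000)
cell (4,4): code 0001 → (4.567,4.000)–(4.000,4.378)
cell (5,2): code 0010 → (5.000,2.785)–(5.070,3.000)
cell (5,3): code 0001 → (5.070,3.000)–(5.000,3.194)
total: 12 segments, chained into 1 closed loop(s), length Σ = 8.930296

segments=12 loops=1 length=8.930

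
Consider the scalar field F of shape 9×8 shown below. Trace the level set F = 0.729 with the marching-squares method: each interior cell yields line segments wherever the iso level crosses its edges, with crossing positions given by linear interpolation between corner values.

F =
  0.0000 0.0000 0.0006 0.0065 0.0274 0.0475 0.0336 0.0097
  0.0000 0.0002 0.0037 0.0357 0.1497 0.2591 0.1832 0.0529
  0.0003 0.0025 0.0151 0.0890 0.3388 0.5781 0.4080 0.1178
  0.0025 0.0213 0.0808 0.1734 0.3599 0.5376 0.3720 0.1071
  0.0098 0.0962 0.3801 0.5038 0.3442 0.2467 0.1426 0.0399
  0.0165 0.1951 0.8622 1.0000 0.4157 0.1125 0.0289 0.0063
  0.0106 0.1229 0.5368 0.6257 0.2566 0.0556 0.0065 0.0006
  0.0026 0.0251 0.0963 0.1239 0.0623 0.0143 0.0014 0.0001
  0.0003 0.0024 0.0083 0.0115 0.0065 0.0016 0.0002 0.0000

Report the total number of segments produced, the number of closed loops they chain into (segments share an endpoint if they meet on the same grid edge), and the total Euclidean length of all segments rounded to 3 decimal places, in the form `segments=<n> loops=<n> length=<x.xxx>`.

segments=6 loops=1 length=4.457

cell (4,1): code 0100 → (4.724,2.000)–(5.000,1.800)
cell (4,2): code 1100 → (4.454,3.000)–(4.724,2.000)
cell (4,3): code 1000 → (5.000,3.464)–(4.454,3.000)
cell (5,1): code 0010 → (5.000,1.800)–(5.409,2.000)
cell (5,2): code 0011 → (5.409,2.000)–(5.724,3.000)
cell (5,3): code 0001 → (5.724,3.000)–(5.000,3.464)
total: 6 segments, chained into 1 closed loop(s), length Σ = 4.456796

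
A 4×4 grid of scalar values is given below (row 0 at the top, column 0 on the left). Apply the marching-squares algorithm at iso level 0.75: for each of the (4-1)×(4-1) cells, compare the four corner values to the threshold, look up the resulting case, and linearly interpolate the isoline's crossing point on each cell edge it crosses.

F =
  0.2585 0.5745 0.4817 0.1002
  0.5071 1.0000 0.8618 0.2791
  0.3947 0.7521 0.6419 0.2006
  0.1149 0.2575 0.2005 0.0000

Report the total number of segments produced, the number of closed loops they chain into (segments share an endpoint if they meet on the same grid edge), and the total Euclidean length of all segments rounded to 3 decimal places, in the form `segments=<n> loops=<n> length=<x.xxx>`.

cell (0,0): code 0100 → (0.412,1.000)–(1.000,0.493)
cell (0,1): code 1100 → (0.706,2.000)–(0.412,1.000)
cell (0,2): code 1000 → (1.000,2.192)–(0.706,2.000)
cell (1,0): code 0110 → (1.000,0.493)–(2.000,0.994)
cell (1,1): code 1011 → (2.000,1.019)–(1.508,2.000)
cell (1,2): code 0001 → (1.508,2.000)–(1.000,2.192)
cell (2,0): code 0010 → (2.000,0.994)–(2.004,1.000)
cell (2,1): code 0001 → (2.004,1.000)–(2.000,1.019)
total: 8 segments, chained into 1 closed loop(s), length Σ = 4.955559

segments=8 loops=1 length=4.956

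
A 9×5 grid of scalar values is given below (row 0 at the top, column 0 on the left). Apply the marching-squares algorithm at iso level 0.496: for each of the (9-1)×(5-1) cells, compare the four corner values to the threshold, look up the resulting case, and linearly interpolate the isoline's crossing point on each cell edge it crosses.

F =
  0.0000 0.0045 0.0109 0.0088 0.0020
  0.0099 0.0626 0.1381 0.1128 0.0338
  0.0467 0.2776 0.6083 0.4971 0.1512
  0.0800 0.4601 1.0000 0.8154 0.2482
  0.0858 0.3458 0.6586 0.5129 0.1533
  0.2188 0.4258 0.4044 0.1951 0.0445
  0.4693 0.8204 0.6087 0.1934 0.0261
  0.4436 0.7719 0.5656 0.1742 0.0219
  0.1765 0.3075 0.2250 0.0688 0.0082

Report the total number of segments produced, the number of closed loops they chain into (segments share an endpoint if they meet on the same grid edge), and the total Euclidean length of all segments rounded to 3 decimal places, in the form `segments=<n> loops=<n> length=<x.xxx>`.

segments=18 loops=2 length=15.287

cell (1,1): code 0100 → (1.761,2.000)–(2.000,1.660)
cell (1,2): code 1100 → (1.997,3.000)–(1.761,2.000)
cell (1,3): code 1000 → (2.000,3.003)–(1.997,3.000)
cell (2,1): code 0110 → (2.000,1.660)–(3.000,1.066)
cell (2,3): code 1001 → (3.000,3.563)–(2.000,3.003)
cell (3,1): code 0110 → (3.000,1.066)–(4.000,1.480)
cell (3,3): code 1001 → (4.000,3.047)–(3.000,3.563)
cell (4,1): code 0010 → (4.000,1.480)–(4.640,2.000)
cell (4,2): code 0011 → (4.640,2.000)–(4.053,3.000)
cell (4,3): code 0001 → (4.053,3.000)–(4.000,3.047)
cell (5,0): code 0100 → (5.178,1.000)–(6.000,0.076)
cell (5,1): code 1100 → (5.448,2.000)–(5.178,1.000)
cell (5,2): code 1000 → (6.000,2.271)–(5.448,2.000)
cell (6,0): code 0110 → (6.000,0.076)–(7.000,0.160)
cell (6,2): code 1001 → (7.000,2.178)–(6.000,2.271)
cell (7,0): code 0010 → (7.000,0.160)–(7.594,1.000)
cell (7,1): code 0011 → (7.594,1.000)–(7.204,2.000)
cell (7,2): code 0001 → (7.204,2.000)–(7.000,2.178)
total: 18 segments, chained into 2 closed loop(s), length Σ = 15.286729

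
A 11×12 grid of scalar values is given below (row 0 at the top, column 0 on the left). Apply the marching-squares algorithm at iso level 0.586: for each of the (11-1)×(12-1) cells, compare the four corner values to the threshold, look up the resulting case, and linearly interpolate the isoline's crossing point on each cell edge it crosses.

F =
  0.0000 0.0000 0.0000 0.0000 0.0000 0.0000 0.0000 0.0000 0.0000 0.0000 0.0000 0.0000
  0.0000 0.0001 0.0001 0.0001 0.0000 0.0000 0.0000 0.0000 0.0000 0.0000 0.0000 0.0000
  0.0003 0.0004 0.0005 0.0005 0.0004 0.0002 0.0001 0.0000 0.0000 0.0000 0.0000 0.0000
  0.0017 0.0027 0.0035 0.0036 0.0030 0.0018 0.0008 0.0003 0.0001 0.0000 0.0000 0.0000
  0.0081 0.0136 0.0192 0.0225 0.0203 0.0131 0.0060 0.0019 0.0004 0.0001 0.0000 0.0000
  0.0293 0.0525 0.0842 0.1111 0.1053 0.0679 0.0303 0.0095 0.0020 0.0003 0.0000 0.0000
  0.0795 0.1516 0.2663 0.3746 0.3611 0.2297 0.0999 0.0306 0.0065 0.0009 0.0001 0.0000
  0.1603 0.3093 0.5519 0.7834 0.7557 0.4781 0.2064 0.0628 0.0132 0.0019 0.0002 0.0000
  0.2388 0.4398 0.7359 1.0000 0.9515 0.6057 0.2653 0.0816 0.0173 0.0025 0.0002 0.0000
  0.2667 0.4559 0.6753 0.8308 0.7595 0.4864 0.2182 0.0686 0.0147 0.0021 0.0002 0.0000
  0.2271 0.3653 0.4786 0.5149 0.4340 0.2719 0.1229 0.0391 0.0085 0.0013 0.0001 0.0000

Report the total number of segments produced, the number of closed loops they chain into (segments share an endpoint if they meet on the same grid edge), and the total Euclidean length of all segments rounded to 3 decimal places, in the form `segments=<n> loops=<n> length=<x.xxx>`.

segments=14 loops=1 length=10.629

cell (6,2): code 0100 → (6.517,3.000)–(7.000,2.147)
cell (6,3): code 1100 → (6.570,4.000)–(6.517,3.000)
cell (6,4): code 1000 → (7.000,4.611)–(6.570,4.000)
cell (7,1): code 0100 → (7.185,2.000)–(8.000,1.494)
cell (7,2): code 1110 → (7.000,2.147)–(7.185,2.000)
cell (7,4): code 1101 → (7.846,5.000)–(7.000,4.611)
cell (7,5): code 1000 → (8.000,5.058)–(7.846,5.000)
cell (8,1): code 0110 → (8.000,1.494)–(9.000,1.593)
cell (8,4): code 1011 → (9.000,4.635)–(8.165,5.000)
cell (8,5): code 0001 → (8.165,5.000)–(8.000,5.058)
cell (9,1): code 0010 → (9.000,1.593)–(9.454,2.000)
cell (9,2): code 0011 → (9.454,2.000)–(9.775,3.000)
cell (9,3): code 0011 → (9.775,3.000)–(9.533,4.000)
cell (9,4): code 0001 → (9.533,4.000)–(9.000,4.635)
total: 14 segments, chained into 1 closed loop(s), length Σ = 10.629232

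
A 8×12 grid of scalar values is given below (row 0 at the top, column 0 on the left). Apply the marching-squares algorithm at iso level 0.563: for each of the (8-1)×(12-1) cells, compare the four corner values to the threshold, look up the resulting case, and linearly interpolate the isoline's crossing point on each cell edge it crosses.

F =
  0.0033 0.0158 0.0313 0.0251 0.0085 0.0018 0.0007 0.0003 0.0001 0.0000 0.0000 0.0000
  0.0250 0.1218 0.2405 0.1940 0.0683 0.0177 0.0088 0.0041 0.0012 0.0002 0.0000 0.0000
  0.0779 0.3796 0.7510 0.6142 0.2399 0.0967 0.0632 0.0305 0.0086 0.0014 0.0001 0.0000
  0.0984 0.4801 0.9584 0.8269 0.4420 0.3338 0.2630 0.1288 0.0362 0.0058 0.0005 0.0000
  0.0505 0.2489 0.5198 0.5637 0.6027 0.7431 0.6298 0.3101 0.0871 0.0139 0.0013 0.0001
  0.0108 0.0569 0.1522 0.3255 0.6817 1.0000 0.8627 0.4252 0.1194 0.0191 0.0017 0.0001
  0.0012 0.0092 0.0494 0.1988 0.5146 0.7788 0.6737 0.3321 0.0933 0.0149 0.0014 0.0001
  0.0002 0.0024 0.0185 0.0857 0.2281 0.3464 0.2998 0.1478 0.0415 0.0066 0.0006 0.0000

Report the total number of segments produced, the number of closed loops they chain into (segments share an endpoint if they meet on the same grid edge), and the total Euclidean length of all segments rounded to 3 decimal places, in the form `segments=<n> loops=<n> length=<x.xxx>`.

cell (1,1): code 0100 → (1.632,2.000)–(2.000,1.494)
cell (1,2): code 1100 → (1.878,3.000)–(1.632,2.000)
cell (1,3): code 1000 → (2.000,3.137)–(1.878,3.000)
cell (2,1): code 0110 → (2.000,1.494)–(3.000,1.173)
cell (2,3): code 1001 → (3.000,3.686)–(2.000,3.137)
cell (3,1): code 0010 → (3.000,1.173)–(3.902,2.000)
cell (3,2): code 0111 → (3.902,2.000)–(4.000,2.984)
cell (3,3): code 1101 → (3.753,4.000)–(3.000,3.686)
cell (3,4): code 1100 → (3.560,5.000)–(3.753,4.000)
cell (3,5): code 1100 → (3.818,6.000)–(3.560,5.000)
cell (3,6): code 1000 → (4.000,6.209)–(3.818,6.000)
cell (4,2): code 0010 → (4.000,2.984)–(4.003,3.000)
cell (4,3): code 0111 → (4.003,3.000)–(5.000,3.667)
cell (4,6): code 1001 → (5.000,6.685)–(4.000,6.209)
cell (5,3): code 0010 → (5.000,3.667)–(5.710,4.000)
cell (5,4): code 0111 → (5.710,4.000)–(6.000,4.183)
cell (5,6): code 1001 → (6.000,6.324)–(5.000,6.685)
cell (6,4): code 0010 → (6.000,4.183)–(6.499,5.000)
cell (6,5): code 0011 → (6.499,5.000)–(6.296,6.000)
cell (6,6): code 0001 → (6.296,6.000)–(6.000,6.324)
total: 20 segments, chained into 1 closed loop(s), length Σ = 16.316587

segments=20 loops=1 length=16.317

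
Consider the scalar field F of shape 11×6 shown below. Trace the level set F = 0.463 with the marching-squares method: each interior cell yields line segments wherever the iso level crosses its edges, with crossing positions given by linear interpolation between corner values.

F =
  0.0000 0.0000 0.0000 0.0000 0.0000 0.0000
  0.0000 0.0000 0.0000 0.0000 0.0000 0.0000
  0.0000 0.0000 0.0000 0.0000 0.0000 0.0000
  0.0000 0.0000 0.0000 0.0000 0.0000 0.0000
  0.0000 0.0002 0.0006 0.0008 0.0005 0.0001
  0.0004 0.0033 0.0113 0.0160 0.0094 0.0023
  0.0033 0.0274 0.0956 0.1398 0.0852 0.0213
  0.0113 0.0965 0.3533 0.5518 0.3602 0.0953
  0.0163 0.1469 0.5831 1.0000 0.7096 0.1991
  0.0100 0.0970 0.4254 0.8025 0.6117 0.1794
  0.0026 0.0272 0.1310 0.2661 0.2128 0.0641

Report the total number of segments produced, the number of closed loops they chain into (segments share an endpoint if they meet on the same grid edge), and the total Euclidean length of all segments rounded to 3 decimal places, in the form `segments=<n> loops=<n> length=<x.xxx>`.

cell (6,2): code 0100 → (6.784,3.000)–(7.000,2.553)
cell (6,3): code 1000 → (7.000,3.463)–(6.784,3.000)
cell (7,1): code 0100 → (7.477,2.000)–(8.000,1.725)
cell (7,2): code 1110 → (7.000,2.553)–(7.477,2.000)
cell (7,3): code 1101 → (7.294,4.000)–(7.000,3.463)
cell (7,4): code 1000 → (8.000,4.483)–(7.294,4.000)
cell (8,1): code 0010 → (8.000,1.725)–(8.762,2.000)
cell (8,2): code 0111 → (8.762,2.000)–(9.000,2.100)
cell (8,4): code 1001 → (9.000,4.344)–(8.000,4.483)
cell (9,2): code 0010 → (9.000,2.100)–(9.633,3.000)
cell (9,3): code 0011 → (9.633,3.000)–(9.373,4.000)
cell (9,4): code 0001 → (9.373,4.000)–(9.000,4.344)
total: 12 segments, chained into 1 closed loop(s), length Σ = 8.514760

segments=12 loops=1 length=8.515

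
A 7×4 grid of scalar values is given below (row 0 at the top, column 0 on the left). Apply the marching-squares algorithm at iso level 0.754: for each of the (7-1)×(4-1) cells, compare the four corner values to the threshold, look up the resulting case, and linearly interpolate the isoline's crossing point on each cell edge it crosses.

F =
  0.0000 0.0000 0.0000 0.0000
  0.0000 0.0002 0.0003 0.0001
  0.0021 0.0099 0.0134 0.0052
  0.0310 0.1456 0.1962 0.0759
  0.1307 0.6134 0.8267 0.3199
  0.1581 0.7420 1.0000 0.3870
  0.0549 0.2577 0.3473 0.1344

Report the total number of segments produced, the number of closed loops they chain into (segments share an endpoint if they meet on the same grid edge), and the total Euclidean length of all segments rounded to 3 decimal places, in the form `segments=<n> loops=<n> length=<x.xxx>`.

cell (3,1): code 0100 → (3.885,2.000)–(4.000,1.659)
cell (3,2): code 1000 → (4.000,2.143)–(3.885,2.000)
cell (4,1): code 0110 → (4.000,1.659)–(5.000,1.047)
cell (4,2): code 1001 → (5.000,2.401)–(4.000,2.143)
cell (5,1): code 0010 → (5.000,1.047)–(5.377,2.000)
cell (5,2): code 0001 → (5.377,2.000)–(5.000,2.401)
total: 6 segments, chained into 1 closed loop(s), length Σ = 4.325135

segments=6 loops=1 length=4.325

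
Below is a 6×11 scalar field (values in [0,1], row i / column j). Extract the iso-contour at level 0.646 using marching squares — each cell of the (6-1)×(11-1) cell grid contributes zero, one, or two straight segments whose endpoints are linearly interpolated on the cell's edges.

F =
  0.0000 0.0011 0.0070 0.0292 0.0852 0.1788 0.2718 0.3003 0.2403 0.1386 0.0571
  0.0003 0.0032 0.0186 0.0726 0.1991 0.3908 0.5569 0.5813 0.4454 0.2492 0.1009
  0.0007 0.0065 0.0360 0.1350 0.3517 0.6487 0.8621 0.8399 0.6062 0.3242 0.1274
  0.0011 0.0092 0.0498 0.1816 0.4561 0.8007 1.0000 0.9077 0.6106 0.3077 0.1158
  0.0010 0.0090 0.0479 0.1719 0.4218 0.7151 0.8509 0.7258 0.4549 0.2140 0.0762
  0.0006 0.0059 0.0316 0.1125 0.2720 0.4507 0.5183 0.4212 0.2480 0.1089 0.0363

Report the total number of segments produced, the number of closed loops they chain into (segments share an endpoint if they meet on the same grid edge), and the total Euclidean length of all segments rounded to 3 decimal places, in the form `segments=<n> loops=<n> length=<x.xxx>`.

segments=12 loops=1 length=10.496

cell (1,4): code 0100 → (1.990,5.000)–(2.000,4.991)
cell (1,5): code 1100 → (1.292,6.000)–(1.990,5.000)
cell (1,6): code 1100 → (1.250,7.000)–(1.292,6.000)
cell (1,7): code 1000 → (2.000,7.830)–(1.250,7.000)
cell (2,4): code 0110 → (2.000,4.991)–(3.000,4.551)
cell (2,7): code 1001 → (3.000,7.881)–(2.000,7.830)
cell (3,4): code 0110 → (3.000,4.551)–(4.000,4.764)
cell (3,7): code 1001 → (4.000,7.295)–(3.000,7.881)
cell (4,4): code 0010 → (4.000,4.764)–(4.261,5.000)
cell (4,5): code 0011 → (4.261,5.000)–(4.616,6.000)
cell (4,6): code 0011 → (4.616,6.000)–(4.262,7.000)
cell (4,7): code 0001 → (4.262,7.000)–(4.000,7.295)
total: 12 segments, chained into 1 closed loop(s), length Σ = 10.495729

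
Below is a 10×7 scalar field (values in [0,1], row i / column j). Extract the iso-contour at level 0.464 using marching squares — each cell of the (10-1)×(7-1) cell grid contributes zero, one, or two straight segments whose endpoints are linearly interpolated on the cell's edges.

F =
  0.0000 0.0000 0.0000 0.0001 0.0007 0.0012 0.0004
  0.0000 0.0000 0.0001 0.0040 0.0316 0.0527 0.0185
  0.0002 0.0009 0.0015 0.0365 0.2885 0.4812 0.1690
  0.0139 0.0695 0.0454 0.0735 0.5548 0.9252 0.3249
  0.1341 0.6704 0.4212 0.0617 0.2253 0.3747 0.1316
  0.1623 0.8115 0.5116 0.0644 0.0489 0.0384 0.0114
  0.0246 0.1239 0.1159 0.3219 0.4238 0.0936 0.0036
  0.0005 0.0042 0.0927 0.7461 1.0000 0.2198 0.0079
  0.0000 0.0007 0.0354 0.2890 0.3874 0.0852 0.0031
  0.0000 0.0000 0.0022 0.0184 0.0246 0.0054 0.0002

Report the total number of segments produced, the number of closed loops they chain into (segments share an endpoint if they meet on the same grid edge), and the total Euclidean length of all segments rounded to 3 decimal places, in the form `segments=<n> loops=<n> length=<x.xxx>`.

cell (1,4): code 0100 → (1.960,5.000)–(2.000,4.911)
cell (1,5): code 1000 → (2.000,5.055)–(1.960,5.000)
cell (2,3): code 0100 → (2.659,4.000)–(3.000,3.811)
cell (2,4): code 1110 → (2.000,4.911)–(2.659,4.000)
cell (2,5): code 1001 → (3.000,5.768)–(2.000,5.055)
cell (3,0): code 0100 → (3.657,1.000)–(4.000,0.615)
cell (3,1): code 1000 → (4.000,1.828)–(3.657,1.000)
cell (3,3): code 0010 → (3.000,3.811)–(3.276,4.000)
cell (3,4): code 0011 → (3.276,4.000)–(3.838,5.000)
cell (3,5): code 0001 → (3.838,5.000)–(3.000,5.768)
cell (4,0): code 0110 → (4.000,0.615)–(5.000,0.465)
cell (4,1): code 1101 → (4.473,2.000)–(4.000,1.828)
cell (4,2): code 1000 → (5.000,2.106)–(4.473,2.000)
cell (5,0): code 0010 → (5.000,0.465)–(5.505,1.000)
cell (5,1): code 0011 → (5.505,1.000)–(5.120,2.000)
cell (5,2): code 0001 → (5.120,2.000)–(5.000,2.106)
cell (6,2): code 0100 → (6.335,3.000)–(7.000,2.568)
cell (6,3): code 1100 → (6.070,4.000)–(6.335,3.000)
cell (6,4): code 1000 → (7.000,4.687)–(6.070,4.000)
cell (7,2): code 0010 → (7.000,2.568)–(7.617,3.000)
cell (7,3): code 0011 → (7.617,3.000)–(7.875,4.000)
cell (7,4): code 0001 → (7.875,4.000)–(7.000,4.687)
total: 22 segments, chained into 3 closed loop(s), length Σ = 16.841182

segments=22 loops=3 length=16.841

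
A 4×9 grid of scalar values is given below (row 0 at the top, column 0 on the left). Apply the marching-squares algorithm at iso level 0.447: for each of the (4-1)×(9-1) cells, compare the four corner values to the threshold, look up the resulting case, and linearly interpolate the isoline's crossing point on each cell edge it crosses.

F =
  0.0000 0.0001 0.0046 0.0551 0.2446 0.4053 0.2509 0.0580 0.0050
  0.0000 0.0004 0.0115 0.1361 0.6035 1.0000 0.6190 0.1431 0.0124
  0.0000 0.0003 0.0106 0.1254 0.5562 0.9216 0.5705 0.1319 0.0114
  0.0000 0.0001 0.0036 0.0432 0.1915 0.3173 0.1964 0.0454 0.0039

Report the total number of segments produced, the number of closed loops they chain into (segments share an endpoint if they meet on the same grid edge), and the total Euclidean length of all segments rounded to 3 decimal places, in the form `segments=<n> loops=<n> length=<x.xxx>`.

segments=10 loops=1 length=8.401

cell (0,3): code 0100 → (0.564,4.000)–(1.000,3.665)
cell (0,4): code 1100 → (0.070,5.000)–(0.564,4.000)
cell (0,5): code 1100 → (0.533,6.000)–(0.070,5.000)
cell (0,6): code 1000 → (1.000,6.361)–(0.533,6.000)
cell (1,3): code 0110 → (1.000,3.665)–(2.000,3.747)
cell (1,6): code 1001 → (2.000,6.282)–(1.000,6.361)
cell (2,3): code 0010 → (2.000,3.747)–(2.299,4.000)
cell (2,4): code 0011 → (2.299,4.000)–(2.785,5.000)
cell (2,5): code 0011 → (2.785,5.000)–(2.330,6.000)
cell (2,6): code 0001 → (2.330,6.000)–(2.000,6.282)
total: 10 segments, chained into 1 closed loop(s), length Σ = 8.400882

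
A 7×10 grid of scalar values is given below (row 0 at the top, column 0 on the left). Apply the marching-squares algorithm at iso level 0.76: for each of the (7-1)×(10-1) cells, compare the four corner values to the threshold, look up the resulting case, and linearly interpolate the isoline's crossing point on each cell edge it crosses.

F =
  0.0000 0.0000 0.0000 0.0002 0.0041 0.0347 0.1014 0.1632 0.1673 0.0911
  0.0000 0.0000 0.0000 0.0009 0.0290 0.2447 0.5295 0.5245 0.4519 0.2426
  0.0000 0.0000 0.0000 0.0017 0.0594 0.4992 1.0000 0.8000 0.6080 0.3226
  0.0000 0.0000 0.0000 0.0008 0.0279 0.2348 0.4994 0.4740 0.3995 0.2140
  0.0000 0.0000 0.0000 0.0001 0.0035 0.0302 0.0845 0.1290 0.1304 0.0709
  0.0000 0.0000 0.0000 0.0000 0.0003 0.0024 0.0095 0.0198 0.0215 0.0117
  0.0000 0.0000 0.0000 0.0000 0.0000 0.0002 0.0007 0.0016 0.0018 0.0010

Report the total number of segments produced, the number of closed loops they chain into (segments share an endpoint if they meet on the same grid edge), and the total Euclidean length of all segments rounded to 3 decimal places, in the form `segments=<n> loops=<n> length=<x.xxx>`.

cell (1,5): code 0100 → (1.490,6.000)–(2.000,5.521)
cell (1,6): code 1100 → (1.855,7.000)–(1.490,6.000)
cell (1,7): code 1000 → (2.000,7.208)–(1.855,7.000)
cell (2,5): code 0010 → (2.000,5.521)–(2.479,6.000)
cell (2,6): code 0011 → (2.479,6.000)–(2.123,7.000)
cell (2,7): code 0001 → (2.123,7.000)–(2.000,7.208)
total: 6 segments, chained into 1 closed loop(s), length Σ = 3.999710

segments=6 loops=1 length=4.000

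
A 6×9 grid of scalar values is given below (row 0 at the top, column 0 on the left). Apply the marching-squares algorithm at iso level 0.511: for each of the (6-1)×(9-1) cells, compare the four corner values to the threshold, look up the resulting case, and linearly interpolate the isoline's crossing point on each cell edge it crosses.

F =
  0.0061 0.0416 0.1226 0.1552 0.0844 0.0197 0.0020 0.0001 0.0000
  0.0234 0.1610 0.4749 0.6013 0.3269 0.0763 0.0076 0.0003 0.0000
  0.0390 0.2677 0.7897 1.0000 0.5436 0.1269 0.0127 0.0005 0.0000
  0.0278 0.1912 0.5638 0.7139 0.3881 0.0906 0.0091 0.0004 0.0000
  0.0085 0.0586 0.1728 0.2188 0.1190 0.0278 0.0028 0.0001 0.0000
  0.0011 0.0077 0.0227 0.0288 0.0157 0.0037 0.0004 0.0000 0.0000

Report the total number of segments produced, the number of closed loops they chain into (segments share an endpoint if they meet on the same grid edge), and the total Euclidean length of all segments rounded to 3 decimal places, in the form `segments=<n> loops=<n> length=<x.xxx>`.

cell (0,2): code 0100 → (0.798,3.000)–(1.000,2.286)
cell (0,3): code 1000 → (1.000,3.329)–(0.798,3.000)
cell (1,1): code 0100 → (1.115,2.000)–(2.000,1.466)
cell (1,2): code 1110 → (1.000,2.286)–(1.115,2.000)
cell (1,3): code 1101 → (1.850,4.000)–(1.000,3.329)
cell (1,4): code 1000 → (2.000,4.078)–(1.850,4.000)
cell (2,1): code 0110 → (2.000,1.466)–(3.000,1.858)
cell (2,3): code 1011 → (3.000,3.623)–(2.210,4.000)
cell (2,4): code 0001 → (2.210,4.000)–(2.000,4.078)
cell (3,1): code 0010 → (3.000,1.858)–(3.135,2.000)
cell (3,2): code 0011 → (3.135,2.000)–(3.410,3.000)
cell (3,3): code 0001 → (3.410,3.000)–(3.000,3.623)
total: 12 segments, chained into 1 closed loop(s), length Σ = 7.874615

segments=12 loops=1 length=7.875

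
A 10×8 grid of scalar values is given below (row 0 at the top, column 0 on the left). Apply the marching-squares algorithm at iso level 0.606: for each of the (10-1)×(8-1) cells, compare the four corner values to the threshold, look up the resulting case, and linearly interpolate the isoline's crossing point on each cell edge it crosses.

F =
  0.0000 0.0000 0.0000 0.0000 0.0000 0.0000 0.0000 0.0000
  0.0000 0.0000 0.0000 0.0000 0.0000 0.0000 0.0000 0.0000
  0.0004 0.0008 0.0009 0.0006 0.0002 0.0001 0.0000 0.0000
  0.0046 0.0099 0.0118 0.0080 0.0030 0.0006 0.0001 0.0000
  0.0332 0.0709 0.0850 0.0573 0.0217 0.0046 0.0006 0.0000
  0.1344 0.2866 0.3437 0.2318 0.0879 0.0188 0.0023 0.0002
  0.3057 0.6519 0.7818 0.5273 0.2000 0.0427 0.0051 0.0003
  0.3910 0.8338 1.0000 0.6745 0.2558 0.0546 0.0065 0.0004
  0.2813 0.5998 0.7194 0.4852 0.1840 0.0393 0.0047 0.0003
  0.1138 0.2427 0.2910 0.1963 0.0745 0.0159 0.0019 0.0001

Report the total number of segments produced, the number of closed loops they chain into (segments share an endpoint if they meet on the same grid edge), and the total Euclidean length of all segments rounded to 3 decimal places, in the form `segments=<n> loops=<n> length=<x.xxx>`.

cell (5,0): code 0100 → (5.874,1.000)–(6.000,0.867)
cell (5,1): code 1100 → (5.599,2.000)–(5.874,1.000)
cell (5,2): code 1000 → (6.000,2.691)–(5.599,2.000)
cell (6,0): code 0110 → (6.000,0.867)–(7.000,0.486)
cell (6,2): code 1101 → (6.535,3.000)–(6.000,2.691)
cell (6,3): code 1000 → (7.000,3.164)–(6.535,3.000)
cell (7,0): code 0010 → (7.000,0.486)–(7.974,1.000)
cell (7,1): code 0111 → (7.974,1.000)–(8.000,1.052)
cell (7,2): code 1011 → (8.000,2.484)–(7.362,3.000)
cell (7,3): code 0001 → (7.362,3.000)–(7.000,3.164)
cell (8,1): code 0010 → (8.000,1.052)–(8.265,2.000)
cell (8,2): code 0001 → (8.265,2.000)–(8.000,2.484)
total: 12 segments, chained into 1 closed loop(s), length Σ = 8.113361

segments=12 loops=1 length=8.113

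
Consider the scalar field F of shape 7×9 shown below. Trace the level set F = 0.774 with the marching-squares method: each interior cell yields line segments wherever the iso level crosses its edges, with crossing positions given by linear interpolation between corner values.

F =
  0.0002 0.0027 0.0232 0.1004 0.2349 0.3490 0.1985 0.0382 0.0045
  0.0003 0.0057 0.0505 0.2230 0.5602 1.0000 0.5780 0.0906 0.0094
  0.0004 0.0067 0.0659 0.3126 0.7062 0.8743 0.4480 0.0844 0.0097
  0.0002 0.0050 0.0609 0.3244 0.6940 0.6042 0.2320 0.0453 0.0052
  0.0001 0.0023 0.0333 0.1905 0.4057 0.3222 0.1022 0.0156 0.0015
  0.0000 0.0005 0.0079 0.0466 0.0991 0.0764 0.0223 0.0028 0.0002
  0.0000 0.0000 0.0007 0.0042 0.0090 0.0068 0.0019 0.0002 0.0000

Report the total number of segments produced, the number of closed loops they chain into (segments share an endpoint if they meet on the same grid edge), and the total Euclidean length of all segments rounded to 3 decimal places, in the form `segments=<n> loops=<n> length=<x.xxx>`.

segments=6 loops=1 length=4.448

cell (0,4): code 0100 → (0.653,5.000)–(1.000,4.486)
cell (0,5): code 1000 → (1.000,5.536)–(0.653,5.000)
cell (1,4): code 0110 → (1.000,4.486)–(2.000,4.403)
cell (1,5): code 1001 → (2.000,5.235)–(1.000,5.536)
cell (2,4): code 0010 → (2.000,4.403)–(2.371,5.000)
cell (2,5): code 0001 → (2.371,5.000)–(2.000,5.235)
total: 6 segments, chained into 1 closed loop(s), length Σ = 4.448290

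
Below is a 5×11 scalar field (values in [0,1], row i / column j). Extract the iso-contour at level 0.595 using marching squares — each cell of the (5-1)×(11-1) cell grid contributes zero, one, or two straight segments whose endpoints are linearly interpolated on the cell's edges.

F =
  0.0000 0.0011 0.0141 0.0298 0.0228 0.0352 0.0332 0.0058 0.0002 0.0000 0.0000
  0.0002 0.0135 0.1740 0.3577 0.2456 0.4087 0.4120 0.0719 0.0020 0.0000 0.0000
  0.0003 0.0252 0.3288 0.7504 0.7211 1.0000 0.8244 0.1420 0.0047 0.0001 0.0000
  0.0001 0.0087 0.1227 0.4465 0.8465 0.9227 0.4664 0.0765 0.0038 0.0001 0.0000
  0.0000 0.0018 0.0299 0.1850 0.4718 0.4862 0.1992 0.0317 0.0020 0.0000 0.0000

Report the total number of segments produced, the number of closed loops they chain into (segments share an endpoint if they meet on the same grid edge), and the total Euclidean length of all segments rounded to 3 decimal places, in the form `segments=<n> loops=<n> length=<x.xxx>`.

cell (1,2): code 0100 → (1.604,3.000)–(2.000,2.631)
cell (1,3): code 1100 → (1.735,4.000)–(1.604,3.000)
cell (1,4): code 1100 → (1.315,5.000)–(1.735,4.000)
cell (1,5): code 1100 → (1.444,6.000)–(1.315,5.000)
cell (1,6): code 1000 → (2.000,6.336)–(1.444,6.000)
cell (2,2): code 0010 → (2.000,2.631)–(2.511,3.000)
cell (2,3): code 0111 → (2.511,3.000)–(3.000,3.371)
cell (2,5): code 1011 → (3.000,5.718)–(2.641,6.000)
cell (2,6): code 0001 → (2.641,6.000)–(2.000,6.336)
cell (3,3): code 0010 → (3.000,3.371)–(3.671,4.000)
cell (3,4): code 0011 → (3.671,4.000)–(3.751,5.000)
cell (3,5): code 0001 → (3.751,5.000)–(3.000,5.718)
total: 12 segments, chained into 1 closed loop(s), length Σ = 9.677996

segments=12 loops=1 length=9.678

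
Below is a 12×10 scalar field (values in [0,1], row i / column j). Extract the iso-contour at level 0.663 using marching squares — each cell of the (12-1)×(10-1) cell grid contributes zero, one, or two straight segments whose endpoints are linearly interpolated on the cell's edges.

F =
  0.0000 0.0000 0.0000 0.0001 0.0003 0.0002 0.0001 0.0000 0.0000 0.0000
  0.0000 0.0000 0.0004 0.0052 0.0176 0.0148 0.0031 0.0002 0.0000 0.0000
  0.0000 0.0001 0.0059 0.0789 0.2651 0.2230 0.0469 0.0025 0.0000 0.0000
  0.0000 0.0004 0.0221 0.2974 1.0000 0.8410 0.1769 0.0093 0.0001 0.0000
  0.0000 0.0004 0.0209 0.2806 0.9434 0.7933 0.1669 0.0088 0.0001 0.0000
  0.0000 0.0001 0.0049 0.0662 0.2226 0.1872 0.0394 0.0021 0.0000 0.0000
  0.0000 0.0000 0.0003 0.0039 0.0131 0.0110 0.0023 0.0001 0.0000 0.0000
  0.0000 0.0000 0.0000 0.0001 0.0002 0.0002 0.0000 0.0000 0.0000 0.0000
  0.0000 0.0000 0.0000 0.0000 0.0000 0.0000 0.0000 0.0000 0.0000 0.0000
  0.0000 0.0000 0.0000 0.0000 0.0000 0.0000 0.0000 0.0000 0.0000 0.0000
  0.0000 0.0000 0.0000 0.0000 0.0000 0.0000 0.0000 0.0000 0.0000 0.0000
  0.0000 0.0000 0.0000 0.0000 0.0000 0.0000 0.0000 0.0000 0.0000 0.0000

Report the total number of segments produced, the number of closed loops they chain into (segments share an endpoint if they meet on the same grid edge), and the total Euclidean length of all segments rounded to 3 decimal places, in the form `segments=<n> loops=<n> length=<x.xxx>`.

cell (2,3): code 0100 → (2.541,4.000)–(3.000,3.520)
cell (2,4): code 1100 → (2.712,5.000)–(2.541,4.000)
cell (2,5): code 1000 → (3.000,5.268)–(2.712,5.000)
cell (3,3): code 0110 → (3.000,3.520)–(4.000,3.577)
cell (3,5): code 1001 → (4.000,5.208)–(3.000,5.268)
cell (4,3): code 0010 → (4.000,3.577)–(4.389,4.000)
cell (4,4): code 0011 → (4.389,4.000)–(4.215,5.000)
cell (4,5): code 0001 → (4.215,5.000)–(4.000,5.208)
total: 8 segments, chained into 1 closed loop(s), length Σ = 5.963763

segments=8 loops=1 length=5.964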